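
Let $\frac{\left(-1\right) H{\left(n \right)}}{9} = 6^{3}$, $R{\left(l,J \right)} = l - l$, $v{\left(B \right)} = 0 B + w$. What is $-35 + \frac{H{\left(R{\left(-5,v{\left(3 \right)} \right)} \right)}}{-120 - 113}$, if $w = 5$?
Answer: $- \frac{6211}{233} \approx -26.657$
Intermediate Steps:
$v{\left(B \right)} = 5$ ($v{\left(B \right)} = 0 B + 5 = 0 + 5 = 5$)
$R{\left(l,J \right)} = 0$
$H{\left(n \right)} = -1944$ ($H{\left(n \right)} = - 9 \cdot 6^{3} = \left(-9\right) 216 = -1944$)
$-35 + \frac{H{\left(R{\left(-5,v{\left(3 \right)} \right)} \right)}}{-120 - 113} = -35 - \frac{1944}{-120 - 113} = -35 - \frac{1944}{-233} = -35 - - \frac{1944}{233} = -35 + \frac{1944}{233} = - \frac{6211}{233}$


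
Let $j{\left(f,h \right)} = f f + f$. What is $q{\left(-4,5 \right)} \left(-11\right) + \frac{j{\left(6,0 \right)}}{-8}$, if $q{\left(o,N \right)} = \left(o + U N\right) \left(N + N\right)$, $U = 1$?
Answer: $- \frac{461}{4} \approx -115.25$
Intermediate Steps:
$j{\left(f,h \right)} = f + f^{2}$ ($j{\left(f,h \right)} = f^{2} + f = f + f^{2}$)
$q{\left(o,N \right)} = 2 N \left(N + o\right)$ ($q{\left(o,N \right)} = \left(o + 1 N\right) \left(N + N\right) = \left(o + N\right) 2 N = \left(N + o\right) 2 N = 2 N \left(N + o\right)$)
$q{\left(-4,5 \right)} \left(-11\right) + \frac{j{\left(6,0 \right)}}{-8} = 2 \cdot 5 \left(5 - 4\right) \left(-11\right) + \frac{6 \left(1 + 6\right)}{-8} = 2 \cdot 5 \cdot 1 \left(-11\right) + 6 \cdot 7 \left(- \frac{1}{8}\right) = 10 \left(-11\right) + 42 \left(- \frac{1}{8}\right) = -110 - \frac{21}{4} = - \frac{461}{4}$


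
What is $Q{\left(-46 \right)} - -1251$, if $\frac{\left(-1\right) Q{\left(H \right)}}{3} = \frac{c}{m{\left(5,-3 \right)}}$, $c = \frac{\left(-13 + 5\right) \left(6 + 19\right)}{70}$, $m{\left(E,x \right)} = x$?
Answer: $\frac{8737}{7} \approx 1248.1$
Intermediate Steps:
$c = - \frac{20}{7}$ ($c = \left(-8\right) 25 \cdot \frac{1}{70} = \left(-200\right) \frac{1}{70} = - \frac{20}{7} \approx -2.8571$)
$Q{\left(H \right)} = - \frac{20}{7}$ ($Q{\left(H \right)} = - 3 \left(- \frac{20}{7 \left(-3\right)}\right) = - 3 \left(\left(- \frac{20}{7}\right) \left(- \frac{1}{3}\right)\right) = \left(-3\right) \frac{20}{21} = - \frac{20}{7}$)
$Q{\left(-46 \right)} - -1251 = - \frac{20}{7} - -1251 = - \frac{20}{7} + 1251 = \frac{8737}{7}$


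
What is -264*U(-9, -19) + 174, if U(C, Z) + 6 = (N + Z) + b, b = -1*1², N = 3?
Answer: 6246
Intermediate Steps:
b = -1 (b = -1*1 = -1)
U(C, Z) = -4 + Z (U(C, Z) = -6 + ((3 + Z) - 1) = -6 + (2 + Z) = -4 + Z)
-264*U(-9, -19) + 174 = -264*(-4 - 19) + 174 = -264*(-23) + 174 = 6072 + 174 = 6246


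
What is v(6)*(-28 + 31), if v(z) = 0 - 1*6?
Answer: -18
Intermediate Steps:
v(z) = -6 (v(z) = 0 - 6 = -6)
v(6)*(-28 + 31) = -6*(-28 + 31) = -6*3 = -18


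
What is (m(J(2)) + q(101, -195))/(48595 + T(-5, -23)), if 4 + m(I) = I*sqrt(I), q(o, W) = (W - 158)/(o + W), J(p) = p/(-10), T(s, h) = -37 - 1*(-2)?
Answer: -23/4564640 - I*sqrt(5)/1214000 ≈ -5.0387e-6 - 1.8419e-6*I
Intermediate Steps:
T(s, h) = -35 (T(s, h) = -37 + 2 = -35)
J(p) = -p/10 (J(p) = p*(-1/10) = -p/10)
q(o, W) = (-158 + W)/(W + o)
m(I) = -4 + I**(3/2) (m(I) = -4 + I*sqrt(I) = -4 + I**(3/2))
(m(J(2)) + q(101, -195))/(48595 + T(-5, -23)) = ((-4 + (-1/10*2)**(3/2)) + (-158 - 195)/(-195 + 101))/(48595 - 35) = ((-4 + (-1/5)**(3/2)) - 353/(-94))/48560 = ((-4 - I*sqrt(5)/25) - 1/94*(-353))*(1/48560) = ((-4 - I*sqrt(5)/25) + 353/94)*(1/48560) = (-23/94 - I*sqrt(5)/25)*(1/48560) = -23/4564640 - I*sqrt(5)/1214000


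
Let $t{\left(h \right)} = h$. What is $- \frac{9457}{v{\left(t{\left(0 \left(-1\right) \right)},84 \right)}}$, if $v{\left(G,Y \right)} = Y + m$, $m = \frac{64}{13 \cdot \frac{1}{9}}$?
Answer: $- \frac{122941}{1668} \approx -73.706$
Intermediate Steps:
$m = \frac{576}{13}$ ($m = \frac{64}{13 \cdot \frac{1}{9}} = \frac{64}{\frac{13}{9}} = 64 \cdot \frac{9}{13} = \frac{576}{13} \approx 44.308$)
$v{\left(G,Y \right)} = \frac{576}{13} + Y$ ($v{\left(G,Y \right)} = Y + \frac{576}{13} = \frac{576}{13} + Y$)
$- \frac{9457}{v{\left(t{\left(0 \left(-1\right) \right)},84 \right)}} = - \frac{9457}{\frac{576}{13} + 84} = - \frac{9457}{\frac{1668}{13}} = \left(-9457\right) \frac{13}{1668} = - \frac{122941}{1668}$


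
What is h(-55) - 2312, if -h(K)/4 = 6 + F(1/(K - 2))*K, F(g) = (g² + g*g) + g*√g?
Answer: -7589224/3249 - 220*I*√57/3249 ≈ -2335.9 - 0.51122*I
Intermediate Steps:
F(g) = g^(3/2) + 2*g² (F(g) = (g² + g²) + g^(3/2) = 2*g² + g^(3/2) = g^(3/2) + 2*g²)
h(K) = -24 - 4*K*((1/(-2 + K))^(3/2) + 2/(-2 + K)²) (h(K) = -4*(6 + ((1/(K - 2))^(3/2) + 2*(1/(K - 2))²)*K) = -4*(6 + ((1/(-2 + K))^(3/2) + 2*(1/(-2 + K))²)*K) = -4*(6 + ((1/(-2 + K))^(3/2) + 2/(-2 + K)²)*K) = -4*(6 + K*((1/(-2 + K))^(3/2) + 2/(-2 + K)²)) = -24 - 4*K*((1/(-2 + K))^(3/2) + 2/(-2 + K)²))
h(-55) - 2312 = (-24 - 8*(-55)/(-2 - 55)² - 4*(-55)*(1/(-2 - 55))^(3/2)) - 2312 = (-24 - 8*(-55)/(-57)² - 4*(-55)*(1/(-57))^(3/2)) - 2312 = (-24 - 8*(-55)*1/3249 - 4*(-55)*(-1/57)^(3/2)) - 2312 = (-24 + 440/3249 - 4*(-55)*(-I*√57/3249)) - 2312 = (-24 + 440/3249 - 220*I*√57/3249) - 2312 = (-77536/3249 - 220*I*√57/3249) - 2312 = -7589224/3249 - 220*I*√57/3249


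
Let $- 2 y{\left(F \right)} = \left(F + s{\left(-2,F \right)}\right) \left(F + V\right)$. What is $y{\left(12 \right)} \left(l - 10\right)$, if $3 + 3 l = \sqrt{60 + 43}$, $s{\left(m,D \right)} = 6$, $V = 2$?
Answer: $1386 - 42 \sqrt{103} \approx 959.75$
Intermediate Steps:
$y{\left(F \right)} = - \frac{\left(2 + F\right) \left(6 + F\right)}{2}$ ($y{\left(F \right)} = - \frac{\left(F + 6\right) \left(F + 2\right)}{2} = - \frac{\left(6 + F\right) \left(2 + F\right)}{2} = - \frac{\left(2 + F\right) \left(6 + F\right)}{2}$)
$l = -1 + \frac{\sqrt{103}}{3}$ ($l = -1 + \frac{\sqrt{60 + 43}}{3} = -1 + \frac{\sqrt{103}}{3} \approx 2.383$)
$y{\left(12 \right)} \left(l - 10\right) = \left(-6 - 48 - \frac{12^{2}}{2}\right) \left(\left(-1 + \frac{\sqrt{103}}{3}\right) - 10\right) = \left(-6 - 48 - 72\right) \left(-11 + \frac{\sqrt{103}}{3}\right) = - 126 \left(-11 + \frac{\sqrt{103}}{3}\right) = 1386 - 42 \sqrt{103}$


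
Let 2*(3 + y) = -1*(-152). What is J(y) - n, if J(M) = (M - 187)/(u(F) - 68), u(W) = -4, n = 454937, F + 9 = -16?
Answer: -5459225/12 ≈ -4.5494e+5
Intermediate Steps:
F = -25 (F = -9 - 16 = -25)
y = 73 (y = -3 + (-1*(-152))/2 = -3 + (½)*152 = -3 + 76 = 73)
J(M) = 187/72 - M/72 (J(M) = (M - 187)/(-4 - 68) = (-187 + M)/(-72) = (-187 + M)*(-1/72) = 187/72 - M/72)
J(y) - n = (187/72 - 1/72*73) - 1*454937 = (187/72 - 73/72) - 454937 = 19/12 - 454937 = -5459225/12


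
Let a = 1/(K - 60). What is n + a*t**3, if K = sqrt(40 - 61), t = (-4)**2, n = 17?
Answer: (-3076*I + 17*sqrt(21))/(sqrt(21) + 60*I) ≈ -50.871 - 5.1837*I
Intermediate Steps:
t = 16
K = I*sqrt(21) (K = sqrt(-21) = I*sqrt(21) ≈ 4.5826*I)
a = 1/(-60 + I*sqrt(21)) (a = 1/(I*sqrt(21) - 60) = 1/(-60 + I*sqrt(21)) ≈ -0.01657 - 0.0012656*I)
n + a*t**3 = 17 + (-20/1207 - I*sqrt(21)/3621)*16**3 = 17 + (-20/1207 - I*sqrt(21)/3621)*4096 = 17 + (-81920/1207 - 4096*I*sqrt(21)/3621) = -61401/1207 - 4096*I*sqrt(21)/3621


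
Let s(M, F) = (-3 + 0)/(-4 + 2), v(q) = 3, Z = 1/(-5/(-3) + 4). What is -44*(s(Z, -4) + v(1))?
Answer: -198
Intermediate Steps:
Z = 3/17 (Z = 1/(-5*(-⅓) + 4) = 1/(5/3 + 4) = 1/(17/3) = 3/17 ≈ 0.17647)
s(M, F) = 3/2 (s(M, F) = -3/(-2) = -3*(-½) = 3/2)
-44*(s(Z, -4) + v(1)) = -44*(3/2 + 3) = -44*9/2 = -198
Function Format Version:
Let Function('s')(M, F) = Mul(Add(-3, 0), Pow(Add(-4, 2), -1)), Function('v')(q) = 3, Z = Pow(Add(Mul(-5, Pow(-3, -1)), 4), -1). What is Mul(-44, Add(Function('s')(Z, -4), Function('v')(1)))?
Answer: -198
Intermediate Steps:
Z = Rational(3, 17) (Z = Pow(Add(Mul(-5, Rational(-1, 3)), 4), -1) = Pow(Add(Rational(5, 3), 4), -1) = Pow(Rational(17, 3), -1) = Rational(3, 17) ≈ 0.17647)
Function('s')(M, F) = Rational(3, 2) (Function('s')(M, F) = Mul(-3, Pow(-2, -1)) = Mul(-3, Rational(-1, 2)) = Rational(3, 2))
Mul(-44, Add(Function('s')(Z, -4), Function('v')(1))) = Mul(-44, Add(Rational(3, 2), 3)) = Mul(-44, Rational(9, 2)) = -198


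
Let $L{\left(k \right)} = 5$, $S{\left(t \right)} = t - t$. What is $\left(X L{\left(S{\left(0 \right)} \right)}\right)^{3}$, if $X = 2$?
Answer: $1000$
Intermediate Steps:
$S{\left(t \right)} = 0$
$\left(X L{\left(S{\left(0 \right)} \right)}\right)^{3} = \left(2 \cdot 5\right)^{3} = 10^{3} = 1000$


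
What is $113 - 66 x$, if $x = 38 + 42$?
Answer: $-5167$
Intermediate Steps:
$x = 80$
$113 - 66 x = 113 - 5280 = -5167$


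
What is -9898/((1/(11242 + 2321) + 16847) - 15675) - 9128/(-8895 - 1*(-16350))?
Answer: -163700772758/16929066405 ≈ -9.6698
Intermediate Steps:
-9898/((1/(11242 + 2321) + 16847) - 15675) - 9128/(-8895 - 1*(-16350)) = -9898/((1/13563 + 16847) - 15675) - 9128/(-8895 + 16350) = -9898/((1/13563 + 16847) - 15675) - 9128/7455 = -9898/(228495862/13563 - 15675) - 9128*1/7455 = -9898/15895837/13563 - 1304/1065 = -9898*13563/15895837 - 1304/1065 = -134246574/15895837 - 1304/1065 = -163700772758/16929066405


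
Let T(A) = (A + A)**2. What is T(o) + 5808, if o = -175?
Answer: 128308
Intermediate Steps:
T(A) = 4*A**2 (T(A) = (2*A)**2 = 4*A**2)
T(o) + 5808 = 4*(-175)**2 + 5808 = 4*30625 + 5808 = 122500 + 5808 = 128308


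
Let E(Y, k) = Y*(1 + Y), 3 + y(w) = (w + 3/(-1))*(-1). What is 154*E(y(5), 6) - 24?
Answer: 3056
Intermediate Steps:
y(w) = -w (y(w) = -3 + (w + 3/(-1))*(-1) = -3 + (w - 1*3)*(-1) = -3 + (w - 3)*(-1) = -3 + (-3 + w)*(-1) = -3 + (3 - w) = -w)
154*E(y(5), 6) - 24 = 154*((-1*5)*(1 - 1*5)) - 24 = 154*(-5*(1 - 5)) - 24 = 154*(-5*(-4)) - 24 = 154*20 - 24 = 3080 - 24 = 3056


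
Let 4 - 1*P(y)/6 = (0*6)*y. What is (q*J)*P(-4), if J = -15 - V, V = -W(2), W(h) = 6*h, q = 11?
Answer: -792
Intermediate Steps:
V = -12 (V = -6*2 = -1*12 = -12)
P(y) = 24 (P(y) = 24 - 6*0*6*y = 24 - 0*y = 24 - 6*0 = 24 + 0 = 24)
J = -3 (J = -15 - 1*(-12) = -15 + 12 = -3)
(q*J)*P(-4) = (11*(-3))*24 = -33*24 = -792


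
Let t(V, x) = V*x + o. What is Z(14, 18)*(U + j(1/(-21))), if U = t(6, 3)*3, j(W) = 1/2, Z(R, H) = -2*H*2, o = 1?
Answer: -4140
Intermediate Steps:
Z(R, H) = -4*H
t(V, x) = 1 + V*x (t(V, x) = V*x + 1 = 1 + V*x)
j(W) = ½
U = 57 (U = (1 + 6*3)*3 = (1 + 18)*3 = 19*3 = 57)
Z(14, 18)*(U + j(1/(-21))) = (-4*18)*(57 + ½) = -72*115/2 = -4140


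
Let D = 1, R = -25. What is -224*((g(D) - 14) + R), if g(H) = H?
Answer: 8512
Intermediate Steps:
-224*((g(D) - 14) + R) = -224*((1 - 14) - 25) = -224*(-13 - 25) = -224*(-38) = 8512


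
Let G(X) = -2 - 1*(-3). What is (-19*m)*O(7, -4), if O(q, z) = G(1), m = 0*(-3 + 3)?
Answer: 0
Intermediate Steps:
m = 0 (m = 0*0 = 0)
G(X) = 1 (G(X) = -2 + 3 = 1)
O(q, z) = 1
(-19*m)*O(7, -4) = -19*0*1 = 0*1 = 0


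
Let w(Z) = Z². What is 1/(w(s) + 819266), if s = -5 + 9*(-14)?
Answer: 1/836427 ≈ 1.1956e-6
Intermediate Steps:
s = -131 (s = -5 - 126 = -131)
1/(w(s) + 819266) = 1/((-131)² + 819266) = 1/(17161 + 819266) = 1/836427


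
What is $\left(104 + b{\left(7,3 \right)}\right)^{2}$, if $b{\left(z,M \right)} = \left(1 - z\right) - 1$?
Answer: $9409$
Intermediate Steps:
$b{\left(z,M \right)} = - z$ ($b{\left(z,M \right)} = \left(1 - z\right) - 1 = - z$)
$\left(104 + b{\left(7,3 \right)}\right)^{2} = \left(104 - 7\right)^{2} = 97^{2} = 9409$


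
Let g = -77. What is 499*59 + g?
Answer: 29364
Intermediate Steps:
499*59 + g = 499*59 - 77 = 29441 - 77 = 29364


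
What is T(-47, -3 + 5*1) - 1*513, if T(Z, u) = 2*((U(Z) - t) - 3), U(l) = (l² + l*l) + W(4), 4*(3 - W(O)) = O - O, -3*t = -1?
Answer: 24967/3 ≈ 8322.3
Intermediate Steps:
t = ⅓ (t = -⅓*(-1) = ⅓ ≈ 0.33333)
W(O) = 3 (W(O) = 3 - (O - O)/4 = 3 - ¼*0 = 3 + 0 = 3)
U(l) = 3 + 2*l² (U(l) = (l² + l*l) + 3 = (l² + l²) + 3 = 2*l² + 3 = 3 + 2*l²)
T(Z, u) = -⅔ + 4*Z² (T(Z, u) = 2*(((3 + 2*Z²) - 1*⅓) - 3) = 2*(((3 + 2*Z²) - ⅓) - 3) = 2*((8/3 + 2*Z²) - 3) = 2*(-⅓ + 2*Z²) = -⅔ + 4*Z²)
T(-47, -3 + 5*1) - 1*513 = (-⅔ + 4*(-47)²) - 1*513 = (-⅔ + 4*2209) - 513 = (-⅔ + 8836) - 513 = 26506/3 - 513 = 24967/3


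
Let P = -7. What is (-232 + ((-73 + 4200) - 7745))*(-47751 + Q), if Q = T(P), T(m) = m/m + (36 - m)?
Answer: 183671950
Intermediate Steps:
T(m) = 37 - m (T(m) = 1 + (36 - m) = 37 - m)
Q = 44 (Q = 37 - 1*(-7) = 37 + 7 = 44)
(-232 + ((-73 + 4200) - 7745))*(-47751 + Q) = (-232 + ((-73 + 4200) - 7745))*(-47751 + 44) = (-232 + (4127 - 7745))*(-47707) = (-232 - 3618)*(-47707) = -3850*(-47707) = 183671950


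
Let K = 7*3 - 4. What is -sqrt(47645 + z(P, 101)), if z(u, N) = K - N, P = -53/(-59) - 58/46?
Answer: -sqrt(47561) ≈ -218.08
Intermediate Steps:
K = 17 (K = 21 - 4 = 17)
P = -492/1357 (P = -53*(-1/59) - 58*1/46 = 53/59 - 29/23 = -492/1357 ≈ -0.36256)
z(u, N) = 17 - N
-sqrt(47645 + z(P, 101)) = -sqrt(47645 + (17 - 1*101)) = -sqrt(47645 + (17 - 101)) = -sqrt(47645 - 84) = -sqrt(47561)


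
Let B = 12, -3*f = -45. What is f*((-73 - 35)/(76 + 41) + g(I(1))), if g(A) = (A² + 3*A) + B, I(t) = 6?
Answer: 12690/13 ≈ 976.15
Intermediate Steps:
f = 15 (f = -⅓*(-45) = 15)
g(A) = 12 + A² + 3*A (g(A) = (A² + 3*A) + 12 = 12 + A² + 3*A)
f*((-73 - 35)/(76 + 41) + g(I(1))) = 15*((-73 - 35)/(76 + 41) + (12 + 6² + 3*6)) = 15*(-108/117 + (12 + 36 + 18)) = 15*(-108*1/117 + 66) = 15*(-12/13 + 66) = 15*(846/13) = 12690/13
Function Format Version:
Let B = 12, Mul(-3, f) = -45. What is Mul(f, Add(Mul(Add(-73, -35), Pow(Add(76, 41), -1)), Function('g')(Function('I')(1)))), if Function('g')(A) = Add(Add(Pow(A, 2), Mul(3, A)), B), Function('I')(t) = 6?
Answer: Rational(12690, 13) ≈ 976.15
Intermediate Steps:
f = 15 (f = Mul(Rational(-1, 3), -45) = 15)
Function('g')(A) = Add(12, Pow(A, 2), Mul(3, A)) (Function('g')(A) = Add(Add(Pow(A, 2), Mul(3, A)), 12) = Add(12, Pow(A, 2), Mul(3, A)))
Mul(f, Add(Mul(Add(-73, -35), Pow(Add(76, 41), -1)), Function('g')(Function('I')(1)))) = Mul(15, Add(Mul(Add(-73, -35), Pow(Add(76, 41), -1)), Add(12, Pow(6, 2), Mul(3, 6)))) = Mul(15, Add(Mul(-108, Pow(117, -1)), Add(12, 36, 18))) = Mul(15, Add(Mul(-108, Rational(1, 117)), 66)) = Mul(15, Add(Rational(-12, 13), 66)) = Mul(15, Rational(846, 13)) = Rational(12690, 13)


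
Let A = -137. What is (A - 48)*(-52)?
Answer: 9620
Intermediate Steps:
(A - 48)*(-52) = (-137 - 48)*(-52) = -185*(-52) = 9620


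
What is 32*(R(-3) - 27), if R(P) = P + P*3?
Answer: -1248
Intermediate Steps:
R(P) = 4*P (R(P) = P + 3*P = 4*P)
32*(R(-3) - 27) = 32*(4*(-3) - 27) = 32*(-12 - 27) = 32*(-39) = -1248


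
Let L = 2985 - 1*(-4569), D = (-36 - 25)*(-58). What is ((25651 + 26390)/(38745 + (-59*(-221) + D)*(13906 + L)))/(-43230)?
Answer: -1577/466073326150 ≈ -3.3836e-9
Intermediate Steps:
D = 3538 (D = -61*(-58) = 3538)
L = 7554 (L = 2985 + 4569 = 7554)
((25651 + 26390)/(38745 + (-59*(-221) + D)*(13906 + L)))/(-43230) = ((25651 + 26390)/(38745 + (-59*(-221) + 3538)*(13906 + 7554)))/(-43230) = (52041/(38745 + (13039 + 3538)*21460))*(-1/43230) = (52041/(38745 + 16577*21460))*(-1/43230) = (52041/(38745 + 355742420))*(-1/43230) = (52041/355781165)*(-1/43230) = -1577/466073326150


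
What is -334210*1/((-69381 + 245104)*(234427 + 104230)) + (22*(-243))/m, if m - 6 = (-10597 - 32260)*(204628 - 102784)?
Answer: -17281762524979/3935518380421982717 ≈ -4.3912e-6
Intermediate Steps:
m = -4364728302 (m = 6 + (-10597 - 32260)*(204628 - 102784) = 6 - 42857*101844 = 6 - 4364728308 = -4364728302)
-334210*1/((-69381 + 245104)*(234427 + 104230)) + (22*(-243))/m = -334210*1/((-69381 + 245104)*(234427 + 104230)) + (22*(-243))/(-4364728302) = -334210/(175723*338657) - 5346*(-1/4364728302) = -334210/59509824011 + 81/66132247 = -17281762524979/3935518380421982717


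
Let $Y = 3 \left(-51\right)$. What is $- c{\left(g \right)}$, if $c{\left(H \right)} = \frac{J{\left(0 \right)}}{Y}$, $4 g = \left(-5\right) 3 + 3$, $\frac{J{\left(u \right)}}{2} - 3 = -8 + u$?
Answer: $- \frac{10}{153} \approx -0.065359$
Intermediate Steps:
$J{\left(u \right)} = -10 + 2 u$ ($J{\left(u \right)} = 6 + 2 \left(-8 + u\right) = 6 + \left(-16 + 2 u\right) = -10 + 2 u$)
$g = -3$ ($g = \frac{\left(-5\right) 3 + 3}{4} = \frac{-15 + 3}{4} = \frac{1}{4} \left(-12\right) = -3$)
$Y = -153$
$c{\left(H \right)} = \frac{10}{153}$ ($c{\left(H \right)} = \frac{-10 + 2 \cdot 0}{-153} = \left(-10 + 0\right) \left(- \frac{1}{153}\right) = \left(-10\right) \left(- \frac{1}{153}\right) = \frac{10}{153}$)
$- c{\left(g \right)} = \left(-1\right) \frac{10}{153} = - \frac{10}{153}$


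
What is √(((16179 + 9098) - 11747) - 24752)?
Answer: I*√11222 ≈ 105.93*I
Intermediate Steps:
√(((16179 + 9098) - 11747) - 24752) = √((25277 - 11747) - 24752) = √(13530 - 24752) = √(-11222) = I*√11222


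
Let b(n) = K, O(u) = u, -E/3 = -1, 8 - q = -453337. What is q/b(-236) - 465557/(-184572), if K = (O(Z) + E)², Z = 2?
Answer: 16737286453/922860 ≈ 18136.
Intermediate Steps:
q = 453345 (q = 8 - 1*(-453337) = 8 + 453337 = 453345)
E = 3 (E = -3*(-1) = 3)
K = 25 (K = (2 + 3)² = 5² = 25)
b(n) = 25
q/b(-236) - 465557/(-184572) = 453345/25 - 465557/(-184572) = 453345*(1/25) - 465557*(-1/184572) = 90669/5 + 465557/184572 = 16737286453/922860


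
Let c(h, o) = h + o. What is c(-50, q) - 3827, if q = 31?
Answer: -3846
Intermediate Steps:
c(-50, q) - 3827 = (-50 + 31) - 3827 = -19 - 3827 = -3846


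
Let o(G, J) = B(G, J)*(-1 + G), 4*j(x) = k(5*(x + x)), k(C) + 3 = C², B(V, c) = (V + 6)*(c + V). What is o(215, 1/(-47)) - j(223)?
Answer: 1677708145/188 ≈ 8.9240e+6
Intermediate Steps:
B(V, c) = (6 + V)*(V + c)
k(C) = -3 + C²
j(x) = -¾ + 25*x² (j(x) = (-3 + (5*(x + x))²)/4 = (-3 + (5*(2*x))²)/4 = (-3 + (10*x)²)/4 = (-3 + 100*x²)/4 = -¾ + 25*x²)
o(G, J) = (-1 + G)*(G² + 6*G + 6*J + G*J) (o(G, J) = (G² + 6*G + 6*J + G*J)*(-1 + G) = (-1 + G)*(G² + 6*G + 6*J + G*J))
o(215, 1/(-47)) - j(223) = (-1 + 215)*(215² + 6*215 + 6/(-47) + 215/(-47)) - (-¾ + 25*223²) = 214*(46225 + 1290 + 6*(-1/47) + 215*(-1/47)) - (-¾ + 25*49729) = 214*(46225 + 1290 - 6/47 - 215/47) - (-¾ + 1243225) = 214*(2232984/47) - 1*4972897/4 = 477858576/47 - 4972897/4 = 1677708145/188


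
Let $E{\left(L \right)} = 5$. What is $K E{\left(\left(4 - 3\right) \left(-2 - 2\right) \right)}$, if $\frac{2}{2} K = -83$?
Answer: $-415$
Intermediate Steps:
$K = -83$
$K E{\left(\left(4 - 3\right) \left(-2 - 2\right) \right)} = \left(-83\right) 5 = -415$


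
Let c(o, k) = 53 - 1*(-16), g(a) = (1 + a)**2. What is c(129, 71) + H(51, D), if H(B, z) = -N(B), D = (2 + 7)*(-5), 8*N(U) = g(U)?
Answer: -269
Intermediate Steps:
N(U) = (1 + U)**2/8
c(o, k) = 69 (c(o, k) = 53 + 16 = 69)
D = -45 (D = 9*(-5) = -45)
H(B, z) = -(1 + B)**2/8
c(129, 71) + H(51, D) = 69 - (1 + 51)**2/8 = 69 - 1/8*52**2 = 69 - 1/8*2704 = 69 - 338 = -269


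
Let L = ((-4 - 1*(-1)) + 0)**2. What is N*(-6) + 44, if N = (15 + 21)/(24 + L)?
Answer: 412/11 ≈ 37.455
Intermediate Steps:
L = 9 (L = ((-4 + 1) + 0)**2 = (-3 + 0)**2 = (-3)**2 = 9)
N = 12/11 (N = (15 + 21)/(24 + 9) = 36/33 = 36*(1/33) = 12/11 ≈ 1.0909)
N*(-6) + 44 = (12/11)*(-6) + 44 = -72/11 + 44 = 412/11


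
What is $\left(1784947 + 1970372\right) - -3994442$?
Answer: $7749761$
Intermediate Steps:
$\left(1784947 + 1970372\right) - -3994442 = 3755319 + 3994442 = 7749761$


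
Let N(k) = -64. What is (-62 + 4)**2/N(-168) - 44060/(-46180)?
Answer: -1906621/36944 ≈ -51.608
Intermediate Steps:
(-62 + 4)**2/N(-168) - 44060/(-46180) = (-62 + 4)**2/(-64) - 44060/(-46180) = (-58)**2*(-1/64) - 44060*(-1/46180) = 3364*(-1/64) + 2203/2309 = -841/16 + 2203/2309 = -1906621/36944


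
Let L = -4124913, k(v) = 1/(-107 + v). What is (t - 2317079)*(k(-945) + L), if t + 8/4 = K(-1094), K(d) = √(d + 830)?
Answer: 10054760933295637/1052 - 4339408477*I*√66/526 ≈ 9.5578e+12 - 6.7022e+7*I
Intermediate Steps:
K(d) = √(830 + d)
t = -2 + 2*I*√66 (t = -2 + √(830 - 1094) = -2 + √(-264) = -2 + 2*I*√66 ≈ -2.0 + 16.248*I)
(t - 2317079)*(k(-945) + L) = ((-2 + 2*I*√66) - 2317079)*(1/(-107 - 945) - 4124913) = (-2317081 + 2*I*√66)*(1/(-1052) - 4124913) = (-2317081 + 2*I*√66)*(-1/1052 - 4124913) = (-2317081 + 2*I*√66)*(-4339408477/1052) = 10054760933295637/1052 - 4339408477*I*√66/526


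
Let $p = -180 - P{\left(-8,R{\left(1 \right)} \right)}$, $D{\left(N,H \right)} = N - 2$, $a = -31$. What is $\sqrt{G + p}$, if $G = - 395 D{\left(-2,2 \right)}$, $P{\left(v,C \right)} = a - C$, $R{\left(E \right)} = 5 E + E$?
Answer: $\sqrt{1437} \approx 37.908$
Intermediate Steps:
$D{\left(N,H \right)} = -2 + N$ ($D{\left(N,H \right)} = N - 2 = -2 + N$)
$R{\left(E \right)} = 6 E$
$P{\left(v,C \right)} = -31 - C$
$G = 1580$ ($G = - 395 \left(-2 - 2\right) = \left(-395\right) \left(-4\right) = 1580$)
$p = -143$ ($p = -180 - \left(-31 - 6 \cdot 1\right) = -180 - \left(-31 - 6\right) = -180 - -37 = -180 + 37 = -143$)
$\sqrt{G + p} = \sqrt{1580 - 143} = \sqrt{1437}$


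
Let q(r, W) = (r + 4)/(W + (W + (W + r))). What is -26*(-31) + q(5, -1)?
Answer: 1621/2 ≈ 810.50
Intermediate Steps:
q(r, W) = (4 + r)/(r + 3*W) (q(r, W) = (4 + r)/(W + (r + 2*W)) = (4 + r)/(r + 3*W))
-26*(-31) + q(5, -1) = -26*(-31) + (4 + 5)/(5 + 3*(-1)) = 806 + 9/(5 - 3) = 806 + 9/2 = 1621/2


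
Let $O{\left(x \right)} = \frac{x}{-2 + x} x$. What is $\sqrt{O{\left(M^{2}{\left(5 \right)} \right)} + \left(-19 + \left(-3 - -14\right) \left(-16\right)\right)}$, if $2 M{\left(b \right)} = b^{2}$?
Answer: $\frac{i \sqrt{55921795}}{1234} \approx 6.06 i$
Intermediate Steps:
$M{\left(b \right)} = \frac{b^{2}}{2}$
$O{\left(x \right)} = \frac{x^{2}}{-2 + x}$ ($O{\left(x \right)} = \frac{x}{-2 + x} x = \frac{x^{2}}{-2 + x}$)
$\sqrt{O{\left(M^{2}{\left(5 \right)} \right)} + \left(-19 + \left(-3 - -14\right) \left(-16\right)\right)} = \sqrt{\frac{\left(\left(\frac{5^{2}}{2}\right)^{2}\right)^{2}}{-2 + \left(\frac{5^{2}}{2}\right)^{2}} + \left(-19 + \left(-3 - -14\right) \left(-16\right)\right)} = \sqrt{\frac{\left(\left(\frac{1}{2} \cdot 25\right)^{2}\right)^{2}}{-2 + \left(\frac{1}{2} \cdot 25\right)^{2}} + \left(-19 + \left(-3 + 14\right) \left(-16\right)\right)} = \sqrt{\frac{\left(\left(\frac{25}{2}\right)^{2}\right)^{2}}{-2 + \left(\frac{25}{2}\right)^{2}} + \left(-19 + 11 \left(-16\right)\right)} = \sqrt{\frac{\left(\frac{625}{4}\right)^{2}}{-2 + \frac{625}{4}} - 195} = \sqrt{\frac{390625}{16 \cdot \frac{617}{4}} - 195} = \sqrt{\frac{390625}{16} \cdot \frac{4}{617} - 195} = \sqrt{\frac{390625}{2468} - 195} = \sqrt{- \frac{90635}{2468}} = \frac{i \sqrt{55921795}}{1234}$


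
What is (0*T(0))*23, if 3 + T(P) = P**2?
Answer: 0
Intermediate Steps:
T(P) = -3 + P**2
(0*T(0))*23 = (0*(-3 + 0**2))*23 = (0*(-3 + 0))*23 = (0*(-3))*23 = 0*23 = 0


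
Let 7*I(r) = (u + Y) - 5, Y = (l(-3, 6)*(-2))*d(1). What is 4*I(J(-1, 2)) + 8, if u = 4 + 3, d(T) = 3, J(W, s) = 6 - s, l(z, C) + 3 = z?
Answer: 208/7 ≈ 29.714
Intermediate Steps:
l(z, C) = -3 + z
u = 7
Y = 36 (Y = ((-3 - 3)*(-2))*3 = -6*(-2)*3 = 12*3 = 36)
I(r) = 38/7 (I(r) = ((7 + 36) - 5)/7 = (43 - 5)/7 = (1/7)*38 = 38/7)
4*I(J(-1, 2)) + 8 = 4*(38/7) + 8 = 152/7 + 8 = 208/7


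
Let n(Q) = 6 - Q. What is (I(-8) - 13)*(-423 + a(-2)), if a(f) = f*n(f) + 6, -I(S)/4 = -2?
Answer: 2165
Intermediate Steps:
I(S) = 8 (I(S) = -4*(-2) = 8)
a(f) = 6 + f*(6 - f) (a(f) = f*(6 - f) + 6 = 6 + f*(6 - f))
(I(-8) - 13)*(-423 + a(-2)) = (8 - 13)*(-423 + (6 - 1*(-2)*(-6 - 2))) = -5*(-423 + (6 - 1*(-2)*(-8))) = -5*(-423 + (6 - 16)) = -5*(-423 - 10) = -5*(-433) = 2165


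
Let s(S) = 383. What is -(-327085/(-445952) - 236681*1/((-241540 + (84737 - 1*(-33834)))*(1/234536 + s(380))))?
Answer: -3637726610658810717/4925973261213036032 ≈ -0.73848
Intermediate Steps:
-(-327085/(-445952) - 236681*1/((-241540 + (84737 - 1*(-33834)))*(1/234536 + s(380)))) = -(-327085/(-445952) - 236681*1/((-241540 + (84737 - 1*(-33834)))*(1/234536 + 383))) = -(-327085*(-1/445952) - 236681*1/((-241540 + (84737 + 33834))*(1/234536 + 383))) = -(327085/445952 - 236681*234536/(89827289*(-241540 + 118571))) = -(327085/445952 - 236681/((-122969*89827289/234536))) = -(327085/445952 - 236681/(-11045971901041/234536)) = -(327085/445952 - 236681*(-234536/11045971901041)) = -(327085/445952 + 55510215016/11045971901041) = -1*3637726610658810717/4925973261213036032 = -3637726610658810717/4925973261213036032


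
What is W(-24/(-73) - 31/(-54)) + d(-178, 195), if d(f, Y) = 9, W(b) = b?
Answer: 39037/3942 ≈ 9.9028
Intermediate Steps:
W(-24/(-73) - 31/(-54)) + d(-178, 195) = (-24/(-73) - 31/(-54)) + 9 = (-24*(-1/73) - 31*(-1/54)) + 9 = (24/73 + 31/54) + 9 = 3559/3942 + 9 = 39037/3942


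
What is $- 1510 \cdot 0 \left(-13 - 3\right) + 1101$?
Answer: $1101$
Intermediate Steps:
$- 1510 \cdot 0 \left(-13 - 3\right) + 1101 = - 1510 \cdot 0 \left(-16\right) + 1101 = \left(-1510\right) 0 + 1101 = 0 + 1101 = 1101$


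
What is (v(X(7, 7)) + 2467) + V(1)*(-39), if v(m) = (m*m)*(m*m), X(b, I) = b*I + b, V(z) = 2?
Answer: 9836885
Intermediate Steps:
X(b, I) = b + I*b (X(b, I) = I*b + b = b + I*b)
v(m) = m**4 (v(m) = m**2*m**2 = m**4)
(v(X(7, 7)) + 2467) + V(1)*(-39) = ((7*(1 + 7))**4 + 2467) + 2*(-39) = ((7*8)**4 + 2467) - 78 = (56**4 + 2467) - 78 = (9834496 + 2467) - 78 = 9836963 - 78 = 9836885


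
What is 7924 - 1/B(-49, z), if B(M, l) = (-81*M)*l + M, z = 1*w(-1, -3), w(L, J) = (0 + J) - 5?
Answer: 251991125/31801 ≈ 7924.0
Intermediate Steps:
w(L, J) = -5 + J (w(L, J) = J - 5 = -5 + J)
z = -8 (z = 1*(-5 - 3) = 1*(-8) = -8)
B(M, l) = M - 81*M*l (B(M, l) = -81*M*l + M = M - 81*M*l)
7924 - 1/B(-49, z) = 7924 - 1/((-49*(1 - 81*(-8)))) = 7924 - 1/((-49*(1 + 648))) = 7924 - 1/((-49*649)) = 7924 - 1/(-31801) = 7924 - 1*(-1/31801) = 7924 + 1/31801 = 251991125/31801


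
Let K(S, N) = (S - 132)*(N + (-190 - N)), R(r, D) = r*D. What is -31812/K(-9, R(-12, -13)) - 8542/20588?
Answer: -73648803/45962710 ≈ -1.6024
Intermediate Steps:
R(r, D) = D*r
K(S, N) = 25080 - 190*S (K(S, N) = (-132 + S)*(-190) = 25080 - 190*S)
-31812/K(-9, R(-12, -13)) - 8542/20588 = -31812/(25080 - 190*(-9)) - 8542/20588 = -31812/(25080 + 1710) - 8542*1/20588 = -31812/26790 - 4271/10294 = -31812*1/26790 - 4271/10294 = -5302/4465 - 4271/10294 = -73648803/45962710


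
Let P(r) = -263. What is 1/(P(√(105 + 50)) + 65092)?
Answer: 1/64829 ≈ 1.5425e-5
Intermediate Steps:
1/(P(√(105 + 50)) + 65092) = 1/(-263 + 65092) = 1/64829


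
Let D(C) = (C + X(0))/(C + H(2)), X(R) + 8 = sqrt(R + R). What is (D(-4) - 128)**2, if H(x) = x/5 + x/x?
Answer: 2572816/169 ≈ 15224.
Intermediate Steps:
X(R) = -8 + sqrt(2)*sqrt(R) (X(R) = -8 + sqrt(R + R) = -8 + sqrt(2*R) = -8 + sqrt(2)*sqrt(R))
H(x) = 1 + x/5 (H(x) = x*(1/5) + 1 = x/5 + 1 = 1 + x/5)
D(C) = (-8 + C)/(7/5 + C) (D(C) = (C + (-8 + sqrt(2)*sqrt(0)))/(C + (1 + (1/5)*2)) = (C + (-8 + sqrt(2)*0))/(C + (1 + 2/5)) = (C + (-8 + 0))/(C + 7/5) = (C - 8)/(7/5 + C) = (-8 + C)/(7/5 + C))
(D(-4) - 128)**2 = (5*(-8 - 4)/(7 + 5*(-4)) - 128)**2 = (5*(-12)/(7 - 20) - 128)**2 = (5*(-12)/(-13) - 128)**2 = (5*(-1/13)*(-12) - 128)**2 = (60/13 - 128)**2 = (-1604/13)**2 = 2572816/169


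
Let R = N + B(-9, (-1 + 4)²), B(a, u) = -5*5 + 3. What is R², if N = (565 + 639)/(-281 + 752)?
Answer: 83868964/221841 ≈ 378.06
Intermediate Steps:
N = 1204/471 ≈ 2.5563
B(a, u) = -22 (B(a, u) = -25 + 3 = -22)
R = -9158/471 (R = 1204/471 - 22 = -9158/471 ≈ -19.444)
R² = (-9158/471)² = 83868964/221841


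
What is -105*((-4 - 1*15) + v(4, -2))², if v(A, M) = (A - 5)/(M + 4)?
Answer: -159705/4 ≈ -39926.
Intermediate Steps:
v(A, M) = (-5 + A)/(4 + M)
-105*((-4 - 1*15) + v(4, -2))² = -105*((-4 - 1*15) + (-5 + 4)/(4 - 2))² = -105*((-4 - 15) - 1/2)² = -105*(-19 + (½)*(-1))² = -105*(-19 - ½)² = -105*(-39/2)² = -105*1521/4 = -159705/4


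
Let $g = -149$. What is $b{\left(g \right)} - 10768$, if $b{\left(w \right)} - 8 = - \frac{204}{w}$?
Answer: $- \frac{1603036}{149} \approx -10759.0$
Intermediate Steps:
$b{\left(w \right)} = 8 - \frac{204}{w}$
$b{\left(g \right)} - 10768 = \left(8 - \frac{204}{-149}\right) - 10768 = \left(8 - - \frac{204}{149}\right) - 10768 = \left(8 + \frac{204}{149}\right) - 10768 = \frac{1396}{149} - 10768 = - \frac{1603036}{149}$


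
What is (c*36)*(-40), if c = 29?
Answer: -41760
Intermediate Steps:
(c*36)*(-40) = (29*36)*(-40) = 1044*(-40) = -41760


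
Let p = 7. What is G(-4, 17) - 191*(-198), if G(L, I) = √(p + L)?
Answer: 37818 + √3 ≈ 37820.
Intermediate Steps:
G(L, I) = √(7 + L)
G(-4, 17) - 191*(-198) = √(7 - 4) - 191*(-198) = √3 + 37818 = 37818 + √3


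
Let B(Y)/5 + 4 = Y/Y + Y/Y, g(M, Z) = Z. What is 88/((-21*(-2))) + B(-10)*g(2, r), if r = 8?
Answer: -1636/21 ≈ -77.905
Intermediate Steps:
B(Y) = -10 (B(Y) = -20 + 5*(Y/Y + Y/Y) = -20 + 5*(1 + 1) = -20 + 5*2 = -20 + 10 = -10)
88/((-21*(-2))) + B(-10)*g(2, r) = 88/((-21*(-2))) - 10*8 = 88/42 - 80 = 88*(1/42) - 80 = 44/21 - 80 = -1636/21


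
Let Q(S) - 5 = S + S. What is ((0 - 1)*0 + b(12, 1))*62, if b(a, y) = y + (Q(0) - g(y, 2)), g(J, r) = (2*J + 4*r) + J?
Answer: -310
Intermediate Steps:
Q(S) = 5 + 2*S (Q(S) = 5 + (S + S) = 5 + 2*S)
g(J, r) = 3*J + 4*r
b(a, y) = -3 - 2*y (b(a, y) = y + ((5 + 2*0) - (3*y + 4*2)) = y + ((5 + 0) - (3*y + 8)) = y + (5 - (8 + 3*y)) = y + (5 + (-8 - 3*y)) = y + (-3 - 3*y) = -3 - 2*y)
((0 - 1)*0 + b(12, 1))*62 = ((0 - 1)*0 + (-3 - 2*1))*62 = (-1*0 + (-3 - 2))*62 = (0 - 5)*62 = -5*62 = -310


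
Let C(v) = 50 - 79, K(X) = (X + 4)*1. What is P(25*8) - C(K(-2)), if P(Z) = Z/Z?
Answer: 30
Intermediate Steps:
P(Z) = 1
K(X) = 4 + X (K(X) = (4 + X)*1 = 4 + X)
C(v) = -29
P(25*8) - C(K(-2)) = 1 - 1*(-29) = 1 + 29 = 30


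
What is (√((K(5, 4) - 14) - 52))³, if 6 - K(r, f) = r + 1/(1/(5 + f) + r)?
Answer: -2999*I*√137954/2116 ≈ -526.42*I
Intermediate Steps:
K(r, f) = 6 - r - 1/(r + 1/(5 + f)) (K(r, f) = 6 - (r + 1/(1/(5 + f) + r)) = 6 - (r + 1/(r + 1/(5 + f))) = 6 + (-r - 1/(r + 1/(5 + f))) = 6 - r - 1/(r + 1/(5 + f)))
(√((K(5, 4) - 14) - 52))³ = (√(((1 - 1*4 - 5*5² + 29*5 - 1*4*5² + 6*4*5)/(1 + 5*5 + 4*5) - 14) - 52))³ = (√(((1 - 4 - 5*25 + 145 - 1*4*25 + 120)/(1 + 25 + 20) - 14) - 52))³ = (√(((1 - 4 - 125 + 145 - 100 + 120)/46 - 14) - 52))³ = (√(((1/46)*37 - 14) - 52))³ = (√((37/46 - 14) - 52))³ = (√(-607/46 - 52))³ = (√(-2999/46))³ = (I*√137954/46)³ = -2999*I*√137954/2116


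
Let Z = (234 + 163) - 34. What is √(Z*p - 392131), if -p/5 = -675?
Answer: √832994 ≈ 912.68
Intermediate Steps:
p = 3375 (p = -5*(-675) = 3375)
Z = 363 (Z = 397 - 34 = 363)
√(Z*p - 392131) = √(363*3375 - 392131) = √(1225125 - 392131) = √832994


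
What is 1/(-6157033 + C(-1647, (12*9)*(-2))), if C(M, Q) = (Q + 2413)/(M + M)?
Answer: -3294/20281268899 ≈ -1.6242e-7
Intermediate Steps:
C(M, Q) = (2413 + Q)/(2*M) (C(M, Q) = (2413 + Q)/((2*M)) = (2413 + Q)*(1/(2*M)) = (2413 + Q)/(2*M))
1/(-6157033 + C(-1647, (12*9)*(-2))) = 1/(-6157033 + (1/2)*(2413 + (12*9)*(-2))/(-1647)) = 1/(-6157033 + (1/2)*(-1/1647)*(2413 + 108*(-2))) = 1/(-6157033 + (1/2)*(-1/1647)*(2413 - 216)) = 1/(-6157033 + (1/2)*(-1/1647)*2197) = 1/(-6157033 - 2197/3294) = 1/(-20281268899/3294) = -3294/20281268899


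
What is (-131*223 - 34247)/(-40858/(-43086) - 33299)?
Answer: 341779695/179334982 ≈ 1.9058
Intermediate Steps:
(-131*223 - 34247)/(-40858/(-43086) - 33299) = (-29213 - 34247)/(-40858*(-1/43086) - 33299) = -63460/(20429/21543 - 33299) = -63460/(-717339928/21543) = -63460*(-21543/717339928) = 341779695/179334982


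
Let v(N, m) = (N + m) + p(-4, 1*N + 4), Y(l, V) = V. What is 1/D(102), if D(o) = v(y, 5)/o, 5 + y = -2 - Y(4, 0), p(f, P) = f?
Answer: -17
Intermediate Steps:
y = -7 (y = -5 + (-2 - 1*0) = -5 + (-2 + 0) = -5 - 2 = -7)
v(N, m) = -4 + N + m (v(N, m) = (N + m) - 4 = -4 + N + m)
D(o) = -6/o (D(o) = (-4 - 7 + 5)/o = -6/o)
1/D(102) = 1/(-6/102) = 1/(-6*1/102) = 1/(-1/17) = -17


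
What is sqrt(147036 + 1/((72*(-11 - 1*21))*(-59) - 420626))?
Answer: 11*sqrt(2009956479790)/40670 ≈ 383.45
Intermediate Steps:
sqrt(147036 + 1/((72*(-11 - 1*21))*(-59) - 420626)) = sqrt(147036 + 1/((72*(-11 - 21))*(-59) - 420626)) = sqrt(147036 + 1/((72*(-32))*(-59) - 420626)) = sqrt(147036 + 1/(-2304*(-59) - 420626)) = sqrt(147036 + 1/(135936 - 420626)) = sqrt(147036 + 1/(-284690)) = sqrt(147036 - 1/284690) = sqrt(41859678839/284690) = 11*sqrt(2009956479790)/40670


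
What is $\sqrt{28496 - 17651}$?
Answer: $3 \sqrt{1205} \approx 104.14$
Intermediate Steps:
$\sqrt{28496 - 17651} = \sqrt{10845} = 3 \sqrt{1205}$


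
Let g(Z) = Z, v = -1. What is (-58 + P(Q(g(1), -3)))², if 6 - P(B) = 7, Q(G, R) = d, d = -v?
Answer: 3481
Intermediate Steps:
d = 1 (d = -1*(-1) = 1)
Q(G, R) = 1
P(B) = -1 (P(B) = 6 - 1*7 = 6 - 7 = -1)
(-58 + P(Q(g(1), -3)))² = (-58 - 1)² = (-59)² = 3481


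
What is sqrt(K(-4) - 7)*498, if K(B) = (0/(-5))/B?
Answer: 498*I*sqrt(7) ≈ 1317.6*I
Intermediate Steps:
K(B) = 0 (K(B) = (0*(-1/5))/B = 0/B = 0)
sqrt(K(-4) - 7)*498 = sqrt(0 - 7)*498 = sqrt(-7)*498 = (I*sqrt(7))*498 = 498*I*sqrt(7)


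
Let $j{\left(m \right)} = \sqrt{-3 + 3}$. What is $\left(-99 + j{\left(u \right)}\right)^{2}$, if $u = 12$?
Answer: $9801$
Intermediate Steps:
$j{\left(m \right)} = 0$ ($j{\left(m \right)} = \sqrt{0} = 0$)
$\left(-99 + j{\left(u \right)}\right)^{2} = \left(-99 + 0\right)^{2} = \left(-99\right)^{2} = 9801$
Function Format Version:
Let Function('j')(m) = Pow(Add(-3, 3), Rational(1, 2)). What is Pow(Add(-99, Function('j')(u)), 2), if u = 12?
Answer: 9801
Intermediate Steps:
Function('j')(m) = 0 (Function('j')(m) = Pow(0, Rational(1, 2)) = 0)
Pow(Add(-99, Function('j')(u)), 2) = Pow(Add(-99, 0), 2) = Pow(-99, 2) = 9801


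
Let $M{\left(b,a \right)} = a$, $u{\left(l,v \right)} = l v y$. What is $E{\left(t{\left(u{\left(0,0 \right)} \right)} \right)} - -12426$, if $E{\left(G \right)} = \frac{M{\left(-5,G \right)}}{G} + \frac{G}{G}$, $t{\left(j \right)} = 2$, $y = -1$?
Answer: $12428$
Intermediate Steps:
$u{\left(l,v \right)} = - l v$ ($u{\left(l,v \right)} = l v \left(-1\right) = - l v$)
$E{\left(G \right)} = 2$ ($E{\left(G \right)} = \frac{G}{G} + \frac{G}{G} = 1 + 1 = 2$)
$E{\left(t{\left(u{\left(0,0 \right)} \right)} \right)} - -12426 = 2 - -12426 = 2 + 12426 = 12428$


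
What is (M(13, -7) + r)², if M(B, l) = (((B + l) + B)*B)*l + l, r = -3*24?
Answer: 3268864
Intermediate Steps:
r = -72
M(B, l) = l + B*l*(l + 2*B) (M(B, l) = ((l + 2*B)*B)*l + l = (B*(l + 2*B))*l + l = B*l*(l + 2*B) + l = l + B*l*(l + 2*B))
(M(13, -7) + r)² = (-7*(1 + 2*13² + 13*(-7)) - 72)² = (-7*(1 + 2*169 - 91) - 72)² = (-7*(1 + 338 - 91) - 72)² = (-7*248 - 72)² = (-1736 - 72)² = (-1808)² = 3268864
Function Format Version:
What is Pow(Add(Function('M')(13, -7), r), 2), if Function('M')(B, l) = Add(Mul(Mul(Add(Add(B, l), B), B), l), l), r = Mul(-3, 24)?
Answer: 3268864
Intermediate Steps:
r = -72
Function('M')(B, l) = Add(l, Mul(B, l, Add(l, Mul(2, B)))) (Function('M')(B, l) = Add(Mul(Mul(Add(l, Mul(2, B)), B), l), l) = Add(Mul(Mul(B, Add(l, Mul(2, B))), l), l) = Add(Mul(B, l, Add(l, Mul(2, B))), l) = Add(l, Mul(B, l, Add(l, Mul(2, B)))))
Pow(Add(Function('M')(13, -7), r), 2) = Pow(Add(Mul(-7, Add(1, Mul(2, Pow(13, 2)), Mul(13, -7))), -72), 2) = Pow(Add(Mul(-7, Add(1, Mul(2, 169), -91)), -72), 2) = Pow(Add(Mul(-7, Add(1, 338, -91)), -72), 2) = Pow(Add(Mul(-7, 248), -72), 2) = Pow(Add(-1736, -72), 2) = Pow(-1808, 2) = 3268864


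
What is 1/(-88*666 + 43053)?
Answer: -1/15555 ≈ -6.4288e-5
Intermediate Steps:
1/(-88*666 + 43053) = 1/(-58608 + 43053) = 1/(-15555) = -1/15555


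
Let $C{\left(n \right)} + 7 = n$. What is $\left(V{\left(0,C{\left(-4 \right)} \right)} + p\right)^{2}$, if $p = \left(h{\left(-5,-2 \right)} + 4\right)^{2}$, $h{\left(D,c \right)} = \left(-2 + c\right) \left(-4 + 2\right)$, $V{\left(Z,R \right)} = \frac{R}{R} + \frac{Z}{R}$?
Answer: $21025$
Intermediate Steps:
$C{\left(n \right)} = -7 + n$
$V{\left(Z,R \right)} = 1 + \frac{Z}{R}$
$h{\left(D,c \right)} = 4 - 2 c$ ($h{\left(D,c \right)} = \left(-2 + c\right) \left(-2\right) = 4 - 2 c$)
$p = 144$ ($p = \left(\left(4 - -4\right) + 4\right)^{2} = \left(\left(4 + 4\right) + 4\right)^{2} = \left(8 + 4\right)^{2} = 12^{2} = 144$)
$\left(V{\left(0,C{\left(-4 \right)} \right)} + p\right)^{2} = \left(\frac{\left(-7 - 4\right) + 0}{-7 - 4} + 144\right)^{2} = \left(\frac{-11 + 0}{-11} + 144\right)^{2} = \left(\left(- \frac{1}{11}\right) \left(-11\right) + 144\right)^{2} = \left(1 + 144\right)^{2} = 145^{2} = 21025$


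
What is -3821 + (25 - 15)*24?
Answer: -3581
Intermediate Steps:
-3821 + (25 - 15)*24 = -3821 + 10*24 = -3821 + 240 = -3581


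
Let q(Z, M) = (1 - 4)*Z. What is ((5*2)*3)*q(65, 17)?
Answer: -5850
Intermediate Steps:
q(Z, M) = -3*Z
((5*2)*3)*q(65, 17) = ((5*2)*3)*(-3*65) = (10*3)*(-195) = 30*(-195) = -5850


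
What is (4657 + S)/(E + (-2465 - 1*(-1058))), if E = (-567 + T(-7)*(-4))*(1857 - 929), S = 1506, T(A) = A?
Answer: -6163/501599 ≈ -0.012287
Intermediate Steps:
E = -500192 (E = (-567 - 7*(-4))*(1857 - 929) = (-567 + 28)*928 = -539*928 = -500192)
(4657 + S)/(E + (-2465 - 1*(-1058))) = (4657 + 1506)/(-500192 + (-2465 - 1*(-1058))) = 6163/(-500192 + (-2465 + 1058)) = 6163/(-500192 - 1407) = 6163/(-501599) = 6163*(-1/501599) = -6163/501599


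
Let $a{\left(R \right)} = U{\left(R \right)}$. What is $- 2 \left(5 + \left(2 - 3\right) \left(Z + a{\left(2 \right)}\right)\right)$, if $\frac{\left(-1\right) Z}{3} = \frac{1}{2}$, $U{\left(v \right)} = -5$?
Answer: $-23$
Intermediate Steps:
$a{\left(R \right)} = -5$
$Z = - \frac{3}{2} \approx -1.5$
$- 2 \left(5 + \left(2 - 3\right) \left(Z + a{\left(2 \right)}\right)\right) = - 2 \left(5 + \left(2 - 3\right) \left(- \frac{3}{2} - 5\right)\right) = - 2 \left(5 - - \frac{13}{2}\right) = - 2 \left(5 + \frac{13}{2}\right) = \left(-2\right) \frac{23}{2} = -23$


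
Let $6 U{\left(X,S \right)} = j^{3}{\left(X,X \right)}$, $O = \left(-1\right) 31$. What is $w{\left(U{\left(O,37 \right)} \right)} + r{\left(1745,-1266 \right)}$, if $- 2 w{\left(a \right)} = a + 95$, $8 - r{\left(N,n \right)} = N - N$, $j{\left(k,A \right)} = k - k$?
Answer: $- \frac{79}{2} \approx -39.5$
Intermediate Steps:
$O = -31$
$j{\left(k,A \right)} = 0$
$U{\left(X,S \right)} = 0$ ($U{\left(X,S \right)} = \frac{0^{3}}{6} = \frac{1}{6} \cdot 0 = 0$)
$r{\left(N,n \right)} = 8$ ($r{\left(N,n \right)} = 8 - \left(N - N\right) = 8 - 0 = 8 + 0 = 8$)
$w{\left(a \right)} = - \frac{95}{2} - \frac{a}{2}$ ($w{\left(a \right)} = - \frac{a + 95}{2} = - \frac{95 + a}{2} = - \frac{95}{2} - \frac{a}{2}$)
$w{\left(U{\left(O,37 \right)} \right)} + r{\left(1745,-1266 \right)} = \left(- \frac{95}{2} - 0\right) + 8 = \left(- \frac{95}{2} + 0\right) + 8 = - \frac{95}{2} + 8 = - \frac{79}{2}$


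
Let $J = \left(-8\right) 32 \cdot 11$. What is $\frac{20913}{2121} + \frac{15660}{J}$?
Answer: $\frac{2139679}{497728} \approx 4.2989$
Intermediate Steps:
$J = -2816$ ($J = \left(-256\right) 11 = -2816$)
$\frac{20913}{2121} + \frac{15660}{J} = \frac{20913}{2121} + \frac{15660}{-2816} = 20913 \cdot \frac{1}{2121} + 15660 \left(- \frac{1}{2816}\right) = \frac{6971}{707} - \frac{3915}{704} = \frac{2139679}{497728}$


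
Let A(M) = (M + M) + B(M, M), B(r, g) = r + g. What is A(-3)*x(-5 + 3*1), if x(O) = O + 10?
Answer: -96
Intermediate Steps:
x(O) = 10 + O
B(r, g) = g + r
A(M) = 4*M (A(M) = (M + M) + (M + M) = 2*M + 2*M = 4*M)
A(-3)*x(-5 + 3*1) = (4*(-3))*(10 + (-5 + 3*1)) = -12*(10 + (-5 + 3)) = -12*(10 - 2) = -12*8 = -96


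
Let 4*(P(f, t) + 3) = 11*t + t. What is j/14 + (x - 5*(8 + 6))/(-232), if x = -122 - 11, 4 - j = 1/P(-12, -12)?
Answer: 2539/2184 ≈ 1.1625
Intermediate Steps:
P(f, t) = -3 + 3*t (P(f, t) = -3 + (11*t + t)/4 = -3 + (12*t)/4 = -3 + 3*t)
j = 157/39 (j = 4 - 1/(-3 + 3*(-12)) = 4 - 1/(-3 - 36) = 4 - 1/(-39) = 4 - 1*(-1/39) = 4 + 1/39 = 157/39 ≈ 4.0256)
x = -133
j/14 + (x - 5*(8 + 6))/(-232) = (157/39)/14 + (-133 - 5*(8 + 6))/(-232) = (157/39)*(1/14) + (-133 - 5*14)*(-1/232) = 157/546 + (-133 - 1*70)*(-1/232) = 157/546 + (-133 - 70)*(-1/232) = 157/546 - 203*(-1/232) = 157/546 + 7/8 = 2539/2184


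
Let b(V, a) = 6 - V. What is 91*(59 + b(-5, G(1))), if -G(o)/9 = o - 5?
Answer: 6370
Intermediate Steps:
G(o) = 45 - 9*o (G(o) = -9*(o - 5) = -9*(-5 + o) = 45 - 9*o)
91*(59 + b(-5, G(1))) = 91*(59 + (6 - 1*(-5))) = 91*(59 + (6 + 5)) = 91*(59 + 11) = 91*70 = 6370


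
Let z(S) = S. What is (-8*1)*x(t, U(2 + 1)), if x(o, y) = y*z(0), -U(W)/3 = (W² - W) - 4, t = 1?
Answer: 0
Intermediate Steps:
U(W) = 12 - 3*W² + 3*W (U(W) = -3*((W² - W) - 4) = -3*(-4 + W² - W) = 12 - 3*W² + 3*W)
x(o, y) = 0 (x(o, y) = y*0 = 0)
(-8*1)*x(t, U(2 + 1)) = -8*1*0 = -8*0 = 0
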